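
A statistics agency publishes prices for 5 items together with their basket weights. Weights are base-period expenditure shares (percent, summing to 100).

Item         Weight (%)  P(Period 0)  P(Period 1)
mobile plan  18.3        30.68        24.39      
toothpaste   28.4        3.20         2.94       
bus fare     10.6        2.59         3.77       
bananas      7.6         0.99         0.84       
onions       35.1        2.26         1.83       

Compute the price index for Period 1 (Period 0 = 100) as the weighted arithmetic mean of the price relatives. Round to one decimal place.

90.9

mobile plan: 18.3 × (24.39/30.68) = 18.3 × 0.794980 = 14.5481
toothpaste: 28.4 × (2.94/3.20) = 28.4 × 0.918750 = 26.0925
bus fare: 10.6 × (3.77/2.59) = 10.6 × 1.455598 = 15.4293
bananas: 7.6 × (0.84/0.99) = 7.6 × 0.848485 = 6.4485
onions: 35.1 × (1.83/2.26) = 35.1 × 0.809735 = 28.4217
Index = Σ wᵢ·(p₁ᵢ/p₀ᵢ) = 14.5481 + 26.0925 + 15.4293 + 6.4485 + 28.4217 = 90.9402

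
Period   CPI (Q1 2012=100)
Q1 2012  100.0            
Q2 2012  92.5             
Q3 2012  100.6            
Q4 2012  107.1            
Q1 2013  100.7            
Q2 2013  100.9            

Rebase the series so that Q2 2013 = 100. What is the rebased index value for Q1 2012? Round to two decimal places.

99.11

Rebased(Q1 2012) = 100.0 / 100.9 × 100 = 99.1080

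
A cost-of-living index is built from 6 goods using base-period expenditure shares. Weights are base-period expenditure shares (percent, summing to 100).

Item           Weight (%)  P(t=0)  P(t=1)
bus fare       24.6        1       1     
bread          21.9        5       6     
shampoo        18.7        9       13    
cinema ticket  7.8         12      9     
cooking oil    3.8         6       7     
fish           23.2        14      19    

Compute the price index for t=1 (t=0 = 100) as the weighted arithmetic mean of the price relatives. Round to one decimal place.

119.7

bus fare: 24.6 × (1/1) = 24.6 × 1.000000 = 24.6000
bread: 21.9 × (6/5) = 21.9 × 1.200000 = 26.2800
shampoo: 18.7 × (13/9) = 18.7 × 1.444444 = 27.0111
cinema ticket: 7.8 × (9/12) = 7.8 × 0.750000 = 5.8500
cooking oil: 3.8 × (7/6) = 3.8 × 1.166667 = 4.4333
fish: 23.2 × (19/14) = 23.2 × 1.357143 = 31.4857
Index = Σ wᵢ·(p₁ᵢ/p₀ᵢ) = 24.6000 + 26.2800 + 27.0111 + 5.8500 + 4.4333 + 31.4857 = 119.6602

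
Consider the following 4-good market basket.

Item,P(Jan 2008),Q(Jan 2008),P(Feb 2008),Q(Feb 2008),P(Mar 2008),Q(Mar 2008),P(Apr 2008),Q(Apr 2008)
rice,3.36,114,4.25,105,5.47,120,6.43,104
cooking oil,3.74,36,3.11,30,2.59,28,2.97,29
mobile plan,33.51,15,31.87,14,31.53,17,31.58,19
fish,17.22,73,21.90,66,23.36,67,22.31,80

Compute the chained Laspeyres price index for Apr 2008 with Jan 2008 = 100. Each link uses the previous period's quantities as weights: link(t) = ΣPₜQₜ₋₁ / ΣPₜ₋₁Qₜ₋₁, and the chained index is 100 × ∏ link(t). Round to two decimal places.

Link Jan 2008→Feb 2008:
ΣP(Feb 2008)Q(Jan 2008) = 4.25×114 + 3.11×36 + 31.87×15 + 21.90×73 = 484.5 + 111.96 + 478.05 + 1598.7 = 2673.21
ΣP(Jan 2008)Q(Jan 2008) = 3.36×114 + 3.74×36 + 33.51×15 + 17.22×73 = 383.04 + 134.64 + 502.65 + 1257.06 = 2277.39
link = 2673.21/2277.39 = 1.173804
Link Feb 2008→Mar 2008:
ΣP(Mar 2008)Q(Feb 2008) = 5.47×105 + 2.59×30 + 31.53×14 + 23.36×66 = 574.35 + 77.7 + 441.42 + 1541.76 = 2635.23
ΣP(Feb 2008)Q(Feb 2008) = 4.25×105 + 3.11×30 + 31.87×14 + 21.90×66 = 446.25 + 93.3 + 446.18 + 1445.4 = 2431.13
link = 2635.23/2431.13 = 1.083953
Link Mar 2008→Apr 2008:
ΣP(Apr 2008)Q(Mar 2008) = 6.43×120 + 2.97×28 + 31.58×17 + 22.31×67 = 771.6 + 83.16 + 536.86 + 1494.77 = 2886.39
ΣP(Mar 2008)Q(Mar 2008) = 5.47×120 + 2.59×28 + 31.53×17 + 23.36×67 = 656.4 + 72.52 + 536.01 + 1565.12 = 2830.05
link = 2886.39/2830.05 = 1.019908
Chained index = 100 × 1.173804 × 1.083953 × 1.019908 = 129.7678

129.77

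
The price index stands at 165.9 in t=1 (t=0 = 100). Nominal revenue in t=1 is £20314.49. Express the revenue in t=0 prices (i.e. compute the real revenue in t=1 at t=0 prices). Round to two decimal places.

12245.02

Real = Nominal ÷ (Index/100) = 20314.49 ÷ (165.9/100)
     = 20314.49 ÷ 1.659 = 12245.0211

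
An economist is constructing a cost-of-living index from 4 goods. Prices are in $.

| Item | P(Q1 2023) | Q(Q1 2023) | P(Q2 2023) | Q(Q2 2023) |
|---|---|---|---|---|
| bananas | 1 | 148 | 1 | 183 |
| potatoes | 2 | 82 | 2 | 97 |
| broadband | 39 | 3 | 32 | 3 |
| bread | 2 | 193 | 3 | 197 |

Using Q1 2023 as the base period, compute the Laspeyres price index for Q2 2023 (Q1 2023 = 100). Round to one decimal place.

121.1

Laspeyres price index uses base-period quantities as weights.
ΣP(Q2 2023)·Q(Q1 2023) = 1×148 + 2×82 + 32×3 + 3×193 = 148 + 164 + 96 + 579 = 987
ΣP(Q1 2023)·Q(Q1 2023) = 1×148 + 2×82 + 39×3 + 2×193 = 148 + 164 + 117 + 386 = 815
Index = 987 / 815 × 100 = 121.1043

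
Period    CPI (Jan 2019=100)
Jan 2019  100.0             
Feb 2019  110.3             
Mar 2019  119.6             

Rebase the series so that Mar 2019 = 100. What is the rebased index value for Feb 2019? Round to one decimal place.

92.2

Rebased(Feb 2019) = 110.3 / 119.6 × 100 = 92.2241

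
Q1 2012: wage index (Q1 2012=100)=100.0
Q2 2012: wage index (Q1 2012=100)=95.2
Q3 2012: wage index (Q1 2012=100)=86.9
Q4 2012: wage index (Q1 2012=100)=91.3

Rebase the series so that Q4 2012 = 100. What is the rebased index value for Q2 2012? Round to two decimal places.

Rebased(Q2 2012) = 95.2 / 91.3 × 100 = 104.2716

104.27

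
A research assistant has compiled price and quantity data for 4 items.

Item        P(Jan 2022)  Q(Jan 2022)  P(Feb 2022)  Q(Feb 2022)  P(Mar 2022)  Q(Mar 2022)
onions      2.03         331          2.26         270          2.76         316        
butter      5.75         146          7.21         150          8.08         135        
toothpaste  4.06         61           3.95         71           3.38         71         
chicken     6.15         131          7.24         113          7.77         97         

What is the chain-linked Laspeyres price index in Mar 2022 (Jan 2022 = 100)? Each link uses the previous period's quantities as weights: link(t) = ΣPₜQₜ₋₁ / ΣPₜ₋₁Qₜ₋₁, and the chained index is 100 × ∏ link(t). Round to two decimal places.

128.49

Link Jan 2022→Feb 2022:
ΣP(Feb 2022)Q(Jan 2022) = 2.26×331 + 7.21×146 + 3.95×61 + 7.24×131 = 748.06 + 1052.66 + 240.95 + 948.44 = 2990.11
ΣP(Jan 2022)Q(Jan 2022) = 2.03×331 + 5.75×146 + 4.06×61 + 6.15×131 = 671.93 + 839.5 + 247.66 + 805.65 = 2564.74
link = 2990.11/2564.74 = 1.165853
Link Feb 2022→Mar 2022:
ΣP(Mar 2022)Q(Feb 2022) = 2.76×270 + 8.08×150 + 3.38×71 + 7.77×113 = 745.2 + 1212 + 239.98 + 878.01 = 3075.19
ΣP(Feb 2022)Q(Feb 2022) = 2.26×270 + 7.21×150 + 3.95×71 + 7.24×113 = 610.2 + 1081.5 + 280.45 + 818.12 = 2790.27
link = 3075.19/2790.27 = 1.102112
Chained index = 100 × 1.165853 × 1.102112 = 128.4901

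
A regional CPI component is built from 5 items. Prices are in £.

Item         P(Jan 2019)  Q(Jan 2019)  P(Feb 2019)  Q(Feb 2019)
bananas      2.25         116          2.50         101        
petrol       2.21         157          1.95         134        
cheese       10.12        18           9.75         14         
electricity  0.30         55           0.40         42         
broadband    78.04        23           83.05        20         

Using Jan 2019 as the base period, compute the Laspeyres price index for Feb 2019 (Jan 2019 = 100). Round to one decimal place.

Laspeyres price index uses base-period quantities as weights.
ΣP(Feb 2019)·Q(Jan 2019) = 2.50×116 + 1.95×157 + 9.75×18 + 0.40×55 + 83.05×23 = 290 + 306.15 + 175.5 + 22 + 1910.15 = 2703.8
ΣP(Jan 2019)·Q(Jan 2019) = 2.25×116 + 2.21×157 + 10.12×18 + 0.30×55 + 78.04×23 = 261 + 346.97 + 182.16 + 16.5 + 1794.92 = 2601.55
Index = 2703.8 / 2601.55 × 100 = 103.9303

103.9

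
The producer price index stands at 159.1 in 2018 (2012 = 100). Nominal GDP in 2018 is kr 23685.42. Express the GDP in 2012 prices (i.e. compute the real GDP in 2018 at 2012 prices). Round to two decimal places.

14887.13

Real = Nominal ÷ (Index/100) = 23685.42 ÷ (159.1/100)
     = 23685.42 ÷ 1.591 = 14887.1276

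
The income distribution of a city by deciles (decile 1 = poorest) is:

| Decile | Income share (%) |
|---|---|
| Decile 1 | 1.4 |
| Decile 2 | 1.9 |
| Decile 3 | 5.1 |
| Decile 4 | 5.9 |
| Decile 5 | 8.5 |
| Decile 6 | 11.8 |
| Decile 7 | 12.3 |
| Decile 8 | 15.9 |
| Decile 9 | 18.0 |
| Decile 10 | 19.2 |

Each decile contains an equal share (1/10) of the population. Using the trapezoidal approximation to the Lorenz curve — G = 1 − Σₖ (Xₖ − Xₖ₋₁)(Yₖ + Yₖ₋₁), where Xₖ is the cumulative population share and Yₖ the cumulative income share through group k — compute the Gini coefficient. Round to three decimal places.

Cumulative income shares Yₖ: 0.0140, 0.0330, 0.0840, 0.1430, 0.2280, 0.3460, 0.4690, 0.6280, 0.8080, 1.0000
Σ (Xₖ−Xₖ₋₁)(Yₖ+Yₖ₋₁) = (1/10)(0.0140+0.0000) + (1/10)(0.0330+0.0140) + (1/10)(0.0840+0.0330) + (1/10)(0.1430+0.0840) + (1/10)(0.2280+0.1430) + (1/10)(0.3460+0.2280) + (1/10)(0.4690+0.3460) + (1/10)(0.6280+0.4690) + (1/10)(0.8080+0.6280) + (1/10)(1.0000+0.8080)
  = 0.0014 + 0.0047 + 0.0117 + 0.0227 + 0.0371 + 0.0574 + 0.0815 + 0.1097 + 0.1436 + 0.1808 = 0.6506
G = 1 − 0.6506 = 0.3494

0.349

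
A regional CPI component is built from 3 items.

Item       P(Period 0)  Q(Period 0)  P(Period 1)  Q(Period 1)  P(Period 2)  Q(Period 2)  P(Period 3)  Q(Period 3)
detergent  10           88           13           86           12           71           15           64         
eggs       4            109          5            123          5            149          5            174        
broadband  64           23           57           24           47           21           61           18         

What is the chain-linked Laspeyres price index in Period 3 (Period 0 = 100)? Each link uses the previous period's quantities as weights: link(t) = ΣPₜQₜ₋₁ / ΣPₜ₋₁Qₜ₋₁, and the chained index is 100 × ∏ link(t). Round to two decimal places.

115.19

Link Period 0→Period 1:
ΣP(Period 1)Q(Period 0) = 13×88 + 5×109 + 57×23 = 1144 + 545 + 1311 = 3000
ΣP(Period 0)Q(Period 0) = 10×88 + 4×109 + 64×23 = 880 + 436 + 1472 = 2788
link = 3000/2788 = 1.076040
Link Period 1→Period 2:
ΣP(Period 2)Q(Period 1) = 12×86 + 5×123 + 47×24 = 1032 + 615 + 1128 = 2775
ΣP(Period 1)Q(Period 1) = 13×86 + 5×123 + 57×24 = 1118 + 615 + 1368 = 3101
link = 2775/3101 = 0.894873
Link Period 2→Period 3:
ΣP(Period 3)Q(Period 2) = 15×71 + 5×149 + 61×21 = 1065 + 745 + 1281 = 3091
ΣP(Period 2)Q(Period 2) = 12×71 + 5×149 + 47×21 = 852 + 745 + 987 = 2584
link = 3091/2584 = 1.196207
Chained index = 100 × 1.076040 × 0.894873 × 1.196207 = 115.1851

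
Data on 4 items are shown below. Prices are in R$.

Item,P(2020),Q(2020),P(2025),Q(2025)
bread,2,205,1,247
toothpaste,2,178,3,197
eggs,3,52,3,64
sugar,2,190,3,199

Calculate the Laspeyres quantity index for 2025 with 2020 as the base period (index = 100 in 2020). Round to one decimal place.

Laspeyres quantity index uses base-period prices as weights.
ΣP(2020)·Q(2025) = 2×247 + 2×197 + 3×64 + 2×199 = 494 + 394 + 192 + 398 = 1478
ΣP(2020)·Q(2020) = 2×205 + 2×178 + 3×52 + 2×190 = 410 + 356 + 156 + 380 = 1302
Index = 1478 / 1302 × 100 = 113.5177

113.5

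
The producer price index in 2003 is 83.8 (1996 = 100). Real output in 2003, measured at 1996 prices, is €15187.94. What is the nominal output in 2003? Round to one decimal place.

12727.5

Nominal = Real × (Index/100) = 15187.94 × (83.8/100)
        = 15187.94 × 0.838 = 12727.4937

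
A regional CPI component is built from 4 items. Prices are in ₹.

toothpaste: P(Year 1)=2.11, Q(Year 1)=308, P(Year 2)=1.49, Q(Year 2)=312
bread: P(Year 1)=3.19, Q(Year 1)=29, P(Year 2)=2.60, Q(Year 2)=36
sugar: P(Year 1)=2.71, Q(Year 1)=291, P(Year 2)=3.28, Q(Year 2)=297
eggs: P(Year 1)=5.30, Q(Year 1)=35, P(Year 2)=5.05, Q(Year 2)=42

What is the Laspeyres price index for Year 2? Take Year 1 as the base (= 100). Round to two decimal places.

97.03

Laspeyres price index uses base-period quantities as weights.
ΣP(Year 2)·Q(Year 1) = 1.49×308 + 2.60×29 + 3.28×291 + 5.05×35 = 458.92 + 75.4 + 954.48 + 176.75 = 1665.55
ΣP(Year 1)·Q(Year 1) = 2.11×308 + 3.19×29 + 2.71×291 + 5.30×35 = 649.88 + 92.51 + 788.61 + 185.5 = 1716.5
Index = 1665.55 / 1716.5 × 100 = 97.0318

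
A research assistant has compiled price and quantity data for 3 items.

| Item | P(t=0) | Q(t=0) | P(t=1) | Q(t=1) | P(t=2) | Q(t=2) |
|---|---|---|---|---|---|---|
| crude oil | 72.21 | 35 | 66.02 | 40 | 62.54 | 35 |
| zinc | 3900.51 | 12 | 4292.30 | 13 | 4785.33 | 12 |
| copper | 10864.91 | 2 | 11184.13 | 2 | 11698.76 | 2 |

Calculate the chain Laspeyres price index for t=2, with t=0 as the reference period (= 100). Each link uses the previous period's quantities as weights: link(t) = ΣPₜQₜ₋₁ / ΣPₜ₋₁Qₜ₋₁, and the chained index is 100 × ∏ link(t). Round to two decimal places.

116.89

Link t=0→t=1:
ΣP(t=1)Q(t=0) = 66.02×35 + 4292.30×12 + 11184.13×2 = 2310.7 + 51507.6 + 22368.26 = 76186.56
ΣP(t=0)Q(t=0) = 72.21×35 + 3900.51×12 + 10864.91×2 = 2527.35 + 46806.12 + 21729.82 = 71063.29
link = 76186.56/71063.29 = 1.072094
Link t=1→t=2:
ΣP(t=2)Q(t=1) = 62.54×40 + 4785.33×13 + 11698.76×2 = 2501.6 + 62209.29 + 23397.52 = 88108.41
ΣP(t=1)Q(t=1) = 66.02×40 + 4292.30×13 + 11184.13×2 = 2640.8 + 55799.9 + 22368.26 = 80808.96
link = 88108.41/80808.96 = 1.090330
Chained index = 100 × 1.072094 × 1.090330 = 116.8936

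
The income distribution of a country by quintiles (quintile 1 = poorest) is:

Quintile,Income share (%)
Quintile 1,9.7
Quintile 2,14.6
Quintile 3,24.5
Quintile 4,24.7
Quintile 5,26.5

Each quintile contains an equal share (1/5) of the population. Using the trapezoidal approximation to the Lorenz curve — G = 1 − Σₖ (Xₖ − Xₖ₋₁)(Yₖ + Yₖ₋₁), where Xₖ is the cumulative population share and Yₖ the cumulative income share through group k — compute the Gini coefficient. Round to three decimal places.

0.175

Cumulative income shares Yₖ: 0.0970, 0.2430, 0.4880, 0.7350, 1.0000
Σ (Xₖ−Xₖ₋₁)(Yₖ+Yₖ₋₁) = (1/5)(0.0970+0.0000) + (1/5)(0.2430+0.0970) + (1/5)(0.4880+0.2430) + (1/5)(0.7350+0.4880) + (1/5)(1.0000+0.7350)
  = 0.0194 + 0.0680 + 0.1462 + 0.2446 + 0.3470 = 0.8252
G = 1 − 0.8252 = 0.1748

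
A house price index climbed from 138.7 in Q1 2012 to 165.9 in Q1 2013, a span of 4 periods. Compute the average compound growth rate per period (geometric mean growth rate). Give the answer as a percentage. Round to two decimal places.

Growth factor = (165.9/138.7)^(1/4) = (1.196107)^(1/4) = 1.045785
Growth rate = 1.045785 − 1 = 0.045785 = 4.5785%

4.58%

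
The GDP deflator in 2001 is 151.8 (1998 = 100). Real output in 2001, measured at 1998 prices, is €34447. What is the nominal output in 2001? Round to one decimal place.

52290.5

Nominal = Real × (Index/100) = 34447 × (151.8/100)
        = 34447 × 1.518 = 52290.5460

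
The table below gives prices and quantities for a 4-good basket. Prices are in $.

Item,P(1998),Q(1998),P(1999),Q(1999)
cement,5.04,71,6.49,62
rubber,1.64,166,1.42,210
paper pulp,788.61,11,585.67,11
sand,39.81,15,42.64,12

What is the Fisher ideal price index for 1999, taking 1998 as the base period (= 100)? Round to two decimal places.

78.29

Laspeyres component (base-period weights):
ΣP(1999)Q(1998) = 6.49×71 + 1.42×166 + 585.67×11 + 42.64×15 = 460.79 + 235.72 + 6442.37 + 639.6 = 7778.48
ΣP(1998)Q(1998) = 5.04×71 + 1.64×166 + 788.61×11 + 39.81×15 = 357.84 + 272.24 + 8674.71 + 597.15 = 9901.94
L = 7778.48 / 9901.94 × 100 = 78.5551
Paasche component (current-period weights):
ΣP(1999)Q(1999) = 6.49×62 + 1.42×210 + 585.67×11 + 42.64×12 = 402.38 + 298.2 + 6442.37 + 511.68 = 7654.63
ΣP(1998)Q(1999) = 5.04×62 + 1.64×210 + 788.61×11 + 39.81×12 = 312.48 + 344.4 + 8674.71 + 477.72 = 9809.31
P = 7654.63 / 9809.31 × 100 = 78.0343
Fisher = √(L × P) = √(78.5551 × 78.0343) = 78.2943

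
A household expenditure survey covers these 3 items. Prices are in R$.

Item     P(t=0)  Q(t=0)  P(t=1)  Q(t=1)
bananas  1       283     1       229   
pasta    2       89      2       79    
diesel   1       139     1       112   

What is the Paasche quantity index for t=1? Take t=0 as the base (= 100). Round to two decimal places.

83.17

Paasche quantity index uses current-period prices as weights.
ΣP(t=1)·Q(t=1) = 1×229 + 2×79 + 1×112 = 229 + 158 + 112 = 499
ΣP(t=1)·Q(t=0) = 1×283 + 2×89 + 1×139 = 283 + 178 + 139 = 600
Index = 499 / 600 × 100 = 83.1667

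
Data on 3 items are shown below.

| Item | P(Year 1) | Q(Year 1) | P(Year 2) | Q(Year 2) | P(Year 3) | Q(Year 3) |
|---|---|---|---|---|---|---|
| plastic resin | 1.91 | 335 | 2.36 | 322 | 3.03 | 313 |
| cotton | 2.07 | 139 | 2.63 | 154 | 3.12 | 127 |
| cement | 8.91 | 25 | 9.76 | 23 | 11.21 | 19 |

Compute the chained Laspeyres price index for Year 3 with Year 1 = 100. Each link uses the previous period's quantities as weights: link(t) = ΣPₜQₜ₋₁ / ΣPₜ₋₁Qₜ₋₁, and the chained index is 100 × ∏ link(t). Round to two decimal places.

150.15

Link Year 1→Year 2:
ΣP(Year 2)Q(Year 1) = 2.36×335 + 2.63×139 + 9.76×25 = 790.6 + 365.57 + 244 = 1400.17
ΣP(Year 1)Q(Year 1) = 1.91×335 + 2.07×139 + 8.91×25 = 639.85 + 287.73 + 222.75 = 1150.33
link = 1400.17/1150.33 = 1.217190
Link Year 2→Year 3:
ΣP(Year 3)Q(Year 2) = 3.03×322 + 3.12×154 + 11.21×23 = 975.66 + 480.48 + 257.83 = 1713.97
ΣP(Year 2)Q(Year 2) = 2.36×322 + 2.63×154 + 9.76×23 = 759.92 + 405.02 + 224.48 = 1389.42
link = 1713.97/1389.42 = 1.233587
Chained index = 100 × 1.217190 × 1.233587 = 150.1509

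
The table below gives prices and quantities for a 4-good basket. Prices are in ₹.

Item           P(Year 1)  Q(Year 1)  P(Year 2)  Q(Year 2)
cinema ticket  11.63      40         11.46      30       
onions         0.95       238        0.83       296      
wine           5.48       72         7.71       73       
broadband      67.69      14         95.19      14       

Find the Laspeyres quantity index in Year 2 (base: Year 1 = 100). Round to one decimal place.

97.3

Laspeyres quantity index uses base-period prices as weights.
ΣP(Year 1)·Q(Year 2) = 11.63×30 + 0.95×296 + 5.48×73 + 67.69×14 = 348.9 + 281.2 + 400.04 + 947.66 = 1977.8
ΣP(Year 1)·Q(Year 1) = 11.63×40 + 0.95×238 + 5.48×72 + 67.69×14 = 465.2 + 226.1 + 394.56 + 947.66 = 2033.52
Index = 1977.8 / 2033.52 × 100 = 97.2599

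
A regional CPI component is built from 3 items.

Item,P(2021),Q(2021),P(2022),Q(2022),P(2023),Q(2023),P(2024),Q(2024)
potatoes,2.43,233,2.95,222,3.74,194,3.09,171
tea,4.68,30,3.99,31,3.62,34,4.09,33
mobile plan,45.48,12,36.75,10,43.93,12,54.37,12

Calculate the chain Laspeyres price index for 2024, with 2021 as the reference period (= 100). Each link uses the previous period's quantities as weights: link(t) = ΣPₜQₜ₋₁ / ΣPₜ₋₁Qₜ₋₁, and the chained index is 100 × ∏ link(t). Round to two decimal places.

Link 2021→2022:
ΣP(2022)Q(2021) = 2.95×233 + 3.99×30 + 36.75×12 = 687.35 + 119.7 + 441 = 1248.05
ΣP(2021)Q(2021) = 2.43×233 + 4.68×30 + 45.48×12 = 566.19 + 140.4 + 545.76 = 1252.35
link = 1248.05/1252.35 = 0.996566
Link 2022→2023:
ΣP(2023)Q(2022) = 3.74×222 + 3.62×31 + 43.93×10 = 830.28 + 112.22 + 439.3 = 1381.8
ΣP(2022)Q(2022) = 2.95×222 + 3.99×31 + 36.75×10 = 654.9 + 123.69 + 367.5 = 1146.09
link = 1381.8/1146.09 = 1.205664
Link 2023→2024:
ΣP(2024)Q(2023) = 3.09×194 + 4.09×34 + 54.37×12 = 599.46 + 139.06 + 652.44 = 1390.96
ΣP(2023)Q(2023) = 3.74×194 + 3.62×34 + 43.93×12 = 725.56 + 123.08 + 527.16 = 1375.8
link = 1390.96/1375.8 = 1.011019
Chained index = 100 × 0.996566 × 1.205664 × 1.011019 = 121.4764

121.48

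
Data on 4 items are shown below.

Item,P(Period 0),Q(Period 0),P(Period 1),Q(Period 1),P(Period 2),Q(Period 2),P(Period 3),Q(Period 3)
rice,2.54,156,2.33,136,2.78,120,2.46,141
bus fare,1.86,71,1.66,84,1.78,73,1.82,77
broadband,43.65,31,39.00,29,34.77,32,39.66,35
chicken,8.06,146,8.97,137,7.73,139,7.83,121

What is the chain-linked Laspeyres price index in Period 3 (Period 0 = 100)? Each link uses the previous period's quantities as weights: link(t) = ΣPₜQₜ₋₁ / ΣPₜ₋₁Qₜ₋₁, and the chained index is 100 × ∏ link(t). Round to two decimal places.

94.99

Link Period 0→Period 1:
ΣP(Period 1)Q(Period 0) = 2.33×156 + 1.66×71 + 39.00×31 + 8.97×146 = 363.48 + 117.86 + 1209 + 1309.62 = 2999.96
ΣP(Period 0)Q(Period 0) = 2.54×156 + 1.86×71 + 43.65×31 + 8.06×146 = 396.24 + 132.06 + 1353.15 + 1176.76 = 3058.21
link = 2999.96/3058.21 = 0.980953
Link Period 1→Period 2:
ΣP(Period 2)Q(Period 1) = 2.78×136 + 1.78×84 + 34.77×29 + 7.73×137 = 378.08 + 149.52 + 1008.33 + 1059.01 = 2594.94
ΣP(Period 1)Q(Period 1) = 2.33×136 + 1.66×84 + 39.00×29 + 8.97×137 = 316.88 + 139.44 + 1131 + 1228.89 = 2816.21
link = 2594.94/2816.21 = 0.921430
Link Period 2→Period 3:
ΣP(Period 3)Q(Period 2) = 2.46×120 + 1.82×73 + 39.66×32 + 7.83×139 = 295.2 + 132.86 + 1269.12 + 1088.37 = 2785.55
ΣP(Period 2)Q(Period 2) = 2.78×120 + 1.78×73 + 34.77×32 + 7.73×139 = 333.6 + 129.94 + 1112.64 + 1074.47 = 2650.65
link = 2785.55/2650.65 = 1.050893
Chained index = 100 × 0.980953 × 0.921430 × 1.050893 = 94.9881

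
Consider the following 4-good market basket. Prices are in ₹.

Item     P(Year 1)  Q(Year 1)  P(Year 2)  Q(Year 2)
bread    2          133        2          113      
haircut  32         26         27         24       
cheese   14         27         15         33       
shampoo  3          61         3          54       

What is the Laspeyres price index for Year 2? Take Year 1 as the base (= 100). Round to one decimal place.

93.8

Laspeyres price index uses base-period quantities as weights.
ΣP(Year 2)·Q(Year 1) = 2×133 + 27×26 + 15×27 + 3×61 = 266 + 702 + 405 + 183 = 1556
ΣP(Year 1)·Q(Year 1) = 2×133 + 32×26 + 14×27 + 3×61 = 266 + 832 + 378 + 183 = 1659
Index = 1556 / 1659 × 100 = 93.7914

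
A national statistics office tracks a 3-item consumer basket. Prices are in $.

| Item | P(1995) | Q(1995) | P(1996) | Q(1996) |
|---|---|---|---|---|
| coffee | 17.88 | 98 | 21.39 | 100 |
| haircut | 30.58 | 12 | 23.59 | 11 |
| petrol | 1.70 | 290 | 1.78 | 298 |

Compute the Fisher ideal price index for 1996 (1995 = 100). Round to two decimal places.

111.08

Laspeyres component (base-period weights):
ΣP(1996)Q(1995) = 21.39×98 + 23.59×12 + 1.78×290 = 2096.22 + 283.08 + 516.2 = 2895.5
ΣP(1995)Q(1995) = 17.88×98 + 30.58×12 + 1.70×290 = 1752.24 + 366.96 + 493 = 2612.2
L = 2895.5 / 2612.2 × 100 = 110.8453
Paasche component (current-period weights):
ΣP(1996)Q(1996) = 21.39×100 + 23.59×11 + 1.78×298 = 2139 + 259.49 + 530.44 = 2928.93
ΣP(1995)Q(1996) = 17.88×100 + 30.58×11 + 1.70×298 = 1788 + 336.38 + 506.6 = 2630.98
P = 2928.93 / 2630.98 × 100 = 111.3247
Fisher = √(L × P) = √(110.8453 × 111.3247) = 111.0847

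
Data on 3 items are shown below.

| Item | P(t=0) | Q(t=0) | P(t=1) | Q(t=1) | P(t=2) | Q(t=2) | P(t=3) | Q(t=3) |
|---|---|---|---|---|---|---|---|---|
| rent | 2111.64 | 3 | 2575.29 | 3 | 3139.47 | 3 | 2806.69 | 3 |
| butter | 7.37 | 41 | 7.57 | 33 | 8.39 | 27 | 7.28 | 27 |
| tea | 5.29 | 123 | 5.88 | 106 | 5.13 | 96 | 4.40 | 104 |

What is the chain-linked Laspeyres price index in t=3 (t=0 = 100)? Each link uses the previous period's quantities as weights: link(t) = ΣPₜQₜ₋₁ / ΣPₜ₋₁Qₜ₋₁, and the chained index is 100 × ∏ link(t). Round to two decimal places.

Link t=0→t=1:
ΣP(t=1)Q(t=0) = 2575.29×3 + 7.57×41 + 5.88×123 = 7725.87 + 310.37 + 723.24 = 8759.48
ΣP(t=0)Q(t=0) = 2111.64×3 + 7.37×41 + 5.29×123 = 6334.92 + 302.17 + 650.67 = 7287.76
link = 8759.48/7287.76 = 1.201944
Link t=1→t=2:
ΣP(t=2)Q(t=1) = 3139.47×3 + 8.39×33 + 5.13×106 = 9418.41 + 276.87 + 543.78 = 10239.06
ΣP(t=1)Q(t=1) = 2575.29×3 + 7.57×33 + 5.88×106 = 7725.87 + 249.81 + 623.28 = 8598.96
link = 10239.06/8598.96 = 1.190732
Link t=2→t=3:
ΣP(t=3)Q(t=2) = 2806.69×3 + 7.28×27 + 4.40×96 = 8420.07 + 196.56 + 422.4 = 9039.03
ΣP(t=2)Q(t=2) = 3139.47×3 + 8.39×27 + 5.13×96 = 9418.41 + 226.53 + 492.48 = 10137.42
link = 9039.03/10137.42 = 0.891650
Chained index = 100 × 1.201944 × 1.190732 × 0.891650 = 127.6124

127.61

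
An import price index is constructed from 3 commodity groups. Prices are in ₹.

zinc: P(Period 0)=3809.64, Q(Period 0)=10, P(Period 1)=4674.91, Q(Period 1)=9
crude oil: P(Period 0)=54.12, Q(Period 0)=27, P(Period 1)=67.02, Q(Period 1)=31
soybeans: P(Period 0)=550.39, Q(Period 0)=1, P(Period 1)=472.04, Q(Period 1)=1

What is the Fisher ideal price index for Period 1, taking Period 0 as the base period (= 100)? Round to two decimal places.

122.23

Laspeyres component (base-period weights):
ΣP(Period 1)Q(Period 0) = 4674.91×10 + 67.02×27 + 472.04×1 = 46749.1 + 1809.54 + 472.04 = 49030.68
ΣP(Period 0)Q(Period 0) = 3809.64×10 + 54.12×27 + 550.39×1 = 38096.4 + 1461.24 + 550.39 = 40108.03
L = 49030.68 / 40108.03 × 100 = 122.2465
Paasche component (current-period weights):
ΣP(Period 1)Q(Period 1) = 4674.91×9 + 67.02×31 + 472.04×1 = 42074.19 + 2077.62 + 472.04 = 44623.85
ΣP(Period 0)Q(Period 1) = 3809.64×9 + 54.12×31 + 550.39×1 = 34286.76 + 1677.72 + 550.39 = 36514.87
P = 44623.85 / 36514.87 × 100 = 122.2073
Fisher = √(L × P) = √(122.2465 × 122.2073) = 122.2269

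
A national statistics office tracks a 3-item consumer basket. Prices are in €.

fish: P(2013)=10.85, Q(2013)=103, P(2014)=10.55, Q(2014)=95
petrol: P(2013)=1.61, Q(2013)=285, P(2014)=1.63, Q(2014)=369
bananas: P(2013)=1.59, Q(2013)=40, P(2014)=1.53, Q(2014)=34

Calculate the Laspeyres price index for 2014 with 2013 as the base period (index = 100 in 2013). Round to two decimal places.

Laspeyres price index uses base-period quantities as weights.
ΣP(2014)·Q(2013) = 10.55×103 + 1.63×285 + 1.53×40 = 1086.65 + 464.55 + 61.2 = 1612.4
ΣP(2013)·Q(2013) = 10.85×103 + 1.61×285 + 1.59×40 = 1117.55 + 458.85 + 63.6 = 1640
Index = 1612.4 / 1640 × 100 = 98.3171

98.32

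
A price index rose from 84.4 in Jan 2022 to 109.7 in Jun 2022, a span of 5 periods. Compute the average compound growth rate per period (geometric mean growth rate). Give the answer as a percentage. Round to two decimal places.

5.38%

Growth factor = (109.7/84.4)^(1/5) = (1.299763)^(1/5) = 1.053836
Growth rate = 1.053836 − 1 = 0.053836 = 5.3836%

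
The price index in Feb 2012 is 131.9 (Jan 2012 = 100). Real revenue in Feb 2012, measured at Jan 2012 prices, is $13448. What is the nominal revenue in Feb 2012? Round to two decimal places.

17737.91

Nominal = Real × (Index/100) = 13448 × (131.9/100)
        = 13448 × 1.319 = 17737.9120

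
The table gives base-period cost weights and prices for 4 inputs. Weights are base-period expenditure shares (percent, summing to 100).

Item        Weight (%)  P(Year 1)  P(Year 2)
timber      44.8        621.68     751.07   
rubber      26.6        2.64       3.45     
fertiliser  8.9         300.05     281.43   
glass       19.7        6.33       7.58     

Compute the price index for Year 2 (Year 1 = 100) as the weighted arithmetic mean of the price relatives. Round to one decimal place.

timber: 44.8 × (751.07/621.68) = 44.8 × 1.208130 = 54.1242
rubber: 26.6 × (3.45/2.64) = 26.6 × 1.306818 = 34.7614
fertiliser: 8.9 × (281.43/300.05) = 8.9 × 0.937944 = 8.3477
glass: 19.7 × (7.58/6.33) = 19.7 × 1.197472 = 23.5902
Index = Σ wᵢ·(p₁ᵢ/p₀ᵢ) = 54.1242 + 34.7614 + 8.3477 + 23.5902 = 120.8235

120.8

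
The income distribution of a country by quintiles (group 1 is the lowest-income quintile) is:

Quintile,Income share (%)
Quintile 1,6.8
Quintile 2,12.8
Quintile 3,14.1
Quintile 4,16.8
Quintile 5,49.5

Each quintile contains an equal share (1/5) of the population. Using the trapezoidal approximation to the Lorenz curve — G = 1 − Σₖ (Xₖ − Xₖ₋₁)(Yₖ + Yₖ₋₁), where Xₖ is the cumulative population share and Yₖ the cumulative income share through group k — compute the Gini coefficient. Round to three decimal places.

Cumulative income shares Yₖ: 0.0680, 0.1960, 0.3370, 0.5050, 1.0000
Σ (Xₖ−Xₖ₋₁)(Yₖ+Yₖ₋₁) = (1/5)(0.0680+0.0000) + (1/5)(0.1960+0.0680) + (1/5)(0.3370+0.1960) + (1/5)(0.5050+0.3370) + (1/5)(1.0000+0.5050)
  = 0.0136 + 0.0528 + 0.1066 + 0.1684 + 0.3010 = 0.6424
G = 1 − 0.6424 = 0.3576

0.358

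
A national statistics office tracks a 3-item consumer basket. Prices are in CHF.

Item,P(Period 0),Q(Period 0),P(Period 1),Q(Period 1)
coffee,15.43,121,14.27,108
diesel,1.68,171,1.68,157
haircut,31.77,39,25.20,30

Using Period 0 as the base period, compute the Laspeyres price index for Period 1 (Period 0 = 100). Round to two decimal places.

88.31

Laspeyres price index uses base-period quantities as weights.
ΣP(Period 1)·Q(Period 0) = 14.27×121 + 1.68×171 + 25.20×39 = 1726.67 + 287.28 + 982.8 = 2996.75
ΣP(Period 0)·Q(Period 0) = 15.43×121 + 1.68×171 + 31.77×39 = 1867.03 + 287.28 + 1239.03 = 3393.34
Index = 2996.75 / 3393.34 × 100 = 88.3127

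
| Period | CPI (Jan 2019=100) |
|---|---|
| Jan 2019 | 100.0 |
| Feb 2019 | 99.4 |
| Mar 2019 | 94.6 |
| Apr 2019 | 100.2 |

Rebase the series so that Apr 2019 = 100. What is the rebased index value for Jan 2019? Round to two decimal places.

Rebased(Jan 2019) = 100.0 / 100.2 × 100 = 99.8004

99.80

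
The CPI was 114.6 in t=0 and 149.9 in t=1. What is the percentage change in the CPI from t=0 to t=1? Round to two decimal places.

Change = (149.9 − 114.6) / 114.6 × 100
       = 35.3 / 114.6 × 100 = 30.8028%

30.80%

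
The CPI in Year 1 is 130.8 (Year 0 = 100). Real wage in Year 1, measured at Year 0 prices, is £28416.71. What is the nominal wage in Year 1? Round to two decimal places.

Nominal = Real × (Index/100) = 28416.71 × (130.8/100)
        = 28416.71 × 1.308 = 37169.0567

37169.06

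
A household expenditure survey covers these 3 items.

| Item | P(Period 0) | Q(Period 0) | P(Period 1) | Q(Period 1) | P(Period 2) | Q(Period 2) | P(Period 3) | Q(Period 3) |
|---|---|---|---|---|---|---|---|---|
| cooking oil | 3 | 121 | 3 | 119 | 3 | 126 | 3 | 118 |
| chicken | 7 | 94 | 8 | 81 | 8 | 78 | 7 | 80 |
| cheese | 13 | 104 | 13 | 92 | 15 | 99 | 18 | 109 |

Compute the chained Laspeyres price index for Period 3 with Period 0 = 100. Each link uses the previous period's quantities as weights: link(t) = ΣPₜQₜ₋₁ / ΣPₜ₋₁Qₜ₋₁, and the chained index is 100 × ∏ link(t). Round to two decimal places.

Link Period 0→Period 1:
ΣP(Period 1)Q(Period 0) = 3×121 + 8×94 + 13×104 = 363 + 752 + 1352 = 2467
ΣP(Period 0)Q(Period 0) = 3×121 + 7×94 + 13×104 = 363 + 658 + 1352 = 2373
link = 2467/2373 = 1.039612
Link Period 1→Period 2:
ΣP(Period 2)Q(Period 1) = 3×119 + 8×81 + 15×92 = 357 + 648 + 1380 = 2385
ΣP(Period 1)Q(Period 1) = 3×119 + 8×81 + 13×92 = 357 + 648 + 1196 = 2201
link = 2385/2201 = 1.083598
Link Period 2→Period 3:
ΣP(Period 3)Q(Period 2) = 3×126 + 7×78 + 18×99 = 378 + 546 + 1782 = 2706
ΣP(Period 2)Q(Period 2) = 3×126 + 8×78 + 15×99 = 378 + 624 + 1485 = 2487
link = 2706/2487 = 1.088058
Chained index = 100 × 1.039612 × 1.083598 × 1.088058 = 122.5721

122.57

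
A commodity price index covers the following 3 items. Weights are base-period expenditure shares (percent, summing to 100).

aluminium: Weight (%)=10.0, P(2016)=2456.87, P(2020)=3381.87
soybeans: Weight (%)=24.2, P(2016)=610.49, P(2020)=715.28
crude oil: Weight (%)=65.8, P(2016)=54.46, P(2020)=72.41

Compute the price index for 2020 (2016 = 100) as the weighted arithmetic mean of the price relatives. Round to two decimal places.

129.61

aluminium: 10.0 × (3381.87/2456.87) = 10.0 × 1.376495 = 13.7650
soybeans: 24.2 × (715.28/610.49) = 24.2 × 1.171649 = 28.3539
crude oil: 65.8 × (72.41/54.46) = 65.8 × 1.329600 = 87.4877
Index = Σ wᵢ·(p₁ᵢ/p₀ᵢ) = 13.7650 + 28.3539 + 87.4877 = 129.6065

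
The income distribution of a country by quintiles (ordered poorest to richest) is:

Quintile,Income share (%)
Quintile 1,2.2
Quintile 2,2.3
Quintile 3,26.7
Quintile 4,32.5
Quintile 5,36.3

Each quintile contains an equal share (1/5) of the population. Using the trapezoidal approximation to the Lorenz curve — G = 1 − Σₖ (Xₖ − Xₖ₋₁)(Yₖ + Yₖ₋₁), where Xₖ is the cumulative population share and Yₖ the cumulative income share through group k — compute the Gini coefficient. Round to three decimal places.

Cumulative income shares Yₖ: 0.0220, 0.0450, 0.3120, 0.6370, 1.0000
Σ (Xₖ−Xₖ₋₁)(Yₖ+Yₖ₋₁) = (1/5)(0.0220+0.0000) + (1/5)(0.0450+0.0220) + (1/5)(0.3120+0.0450) + (1/5)(0.6370+0.3120) + (1/5)(1.0000+0.6370)
  = 0.0044 + 0.0134 + 0.0714 + 0.1898 + 0.3274 = 0.6064
G = 1 − 0.6064 = 0.3936

0.394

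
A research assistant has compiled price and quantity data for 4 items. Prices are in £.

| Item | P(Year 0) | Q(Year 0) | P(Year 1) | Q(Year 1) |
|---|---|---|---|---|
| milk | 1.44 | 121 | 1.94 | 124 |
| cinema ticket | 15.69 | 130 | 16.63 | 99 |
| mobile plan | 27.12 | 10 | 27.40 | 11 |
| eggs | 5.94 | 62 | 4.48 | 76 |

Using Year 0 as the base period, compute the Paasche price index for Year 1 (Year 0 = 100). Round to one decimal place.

101.9

Paasche price index uses current-period quantities as weights.
ΣP(Year 1)·Q(Year 1) = 1.94×124 + 16.63×99 + 27.40×11 + 4.48×76 = 240.56 + 1646.37 + 301.4 + 340.48 = 2528.81
ΣP(Year 0)·Q(Year 1) = 1.44×124 + 15.69×99 + 27.12×11 + 5.94×76 = 178.56 + 1553.31 + 298.32 + 451.44 = 2481.63
Index = 2528.81 / 2481.63 × 100 = 101.9012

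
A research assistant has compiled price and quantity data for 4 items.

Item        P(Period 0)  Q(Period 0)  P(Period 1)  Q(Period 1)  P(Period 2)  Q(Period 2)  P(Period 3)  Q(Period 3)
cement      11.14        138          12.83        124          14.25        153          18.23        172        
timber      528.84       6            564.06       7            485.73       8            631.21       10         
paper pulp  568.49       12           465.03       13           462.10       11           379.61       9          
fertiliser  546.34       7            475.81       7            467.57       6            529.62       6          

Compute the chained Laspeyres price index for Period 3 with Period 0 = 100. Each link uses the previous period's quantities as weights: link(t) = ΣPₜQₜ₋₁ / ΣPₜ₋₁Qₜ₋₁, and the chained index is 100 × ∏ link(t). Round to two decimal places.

Link Period 0→Period 1:
ΣP(Period 1)Q(Period 0) = 12.83×138 + 564.06×6 + 465.03×12 + 475.81×7 = 1770.54 + 3384.36 + 5580.36 + 3330.67 = 14065.93
ΣP(Period 0)Q(Period 0) = 11.14×138 + 528.84×6 + 568.49×12 + 546.34×7 = 1537.32 + 3173.04 + 6821.88 + 3824.38 = 15356.62
link = 14065.93/15356.62 = 0.915952
Link Period 1→Period 2:
ΣP(Period 2)Q(Period 1) = 14.25×124 + 485.73×7 + 462.10×13 + 467.57×7 = 1767 + 3400.11 + 6007.3 + 3272.99 = 14447.4
ΣP(Period 1)Q(Period 1) = 12.83×124 + 564.06×7 + 465.03×13 + 475.81×7 = 1590.92 + 3948.42 + 6045.39 + 3330.67 = 14915.4
link = 14447.4/14915.4 = 0.968623
Link Period 2→Period 3:
ΣP(Period 3)Q(Period 2) = 18.23×153 + 631.21×8 + 379.61×11 + 529.62×6 = 2789.19 + 5049.68 + 4175.71 + 3177.72 = 15192.3
ΣP(Period 2)Q(Period 2) = 14.25×153 + 485.73×8 + 462.10×11 + 467.57×6 = 2180.25 + 3885.84 + 5083.1 + 2805.42 = 13954.61
link = 15192.3/13954.61 = 1.088694
Chained index = 100 × 0.915952 × 0.968623 × 1.088694 = 96.5903

96.59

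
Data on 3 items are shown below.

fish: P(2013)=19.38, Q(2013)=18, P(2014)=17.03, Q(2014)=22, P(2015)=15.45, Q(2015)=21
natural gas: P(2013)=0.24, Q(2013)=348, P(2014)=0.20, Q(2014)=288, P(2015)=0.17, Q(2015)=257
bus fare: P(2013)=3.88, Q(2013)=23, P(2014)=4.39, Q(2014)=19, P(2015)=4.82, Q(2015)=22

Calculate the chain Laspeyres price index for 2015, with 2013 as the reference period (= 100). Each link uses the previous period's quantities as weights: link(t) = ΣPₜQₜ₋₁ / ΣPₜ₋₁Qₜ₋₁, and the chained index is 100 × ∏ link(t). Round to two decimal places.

85.22

Link 2013→2014:
ΣP(2014)Q(2013) = 17.03×18 + 0.20×348 + 4.39×23 = 306.54 + 69.6 + 100.97 = 477.11
ΣP(2013)Q(2013) = 19.38×18 + 0.24×348 + 3.88×23 = 348.84 + 83.52 + 89.24 = 521.6
link = 477.11/521.6 = 0.914705
Link 2014→2015:
ΣP(2015)Q(2014) = 15.45×22 + 0.17×288 + 4.82×19 = 339.9 + 48.96 + 91.58 = 480.44
ΣP(2014)Q(2014) = 17.03×22 + 0.20×288 + 4.39×19 = 374.66 + 57.6 + 83.41 = 515.67
link = 480.44/515.67 = 0.931681
Chained index = 100 × 0.914705 × 0.931681 = 85.2213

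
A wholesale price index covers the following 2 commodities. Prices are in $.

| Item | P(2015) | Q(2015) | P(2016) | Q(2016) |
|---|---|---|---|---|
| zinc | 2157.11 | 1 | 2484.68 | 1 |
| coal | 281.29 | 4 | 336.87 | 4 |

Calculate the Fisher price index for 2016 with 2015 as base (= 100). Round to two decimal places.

116.75

Laspeyres component (base-period weights):
ΣP(2016)Q(2015) = 2484.68×1 + 336.87×4 = 2484.68 + 1347.48 = 3832.16
ΣP(2015)Q(2015) = 2157.11×1 + 281.29×4 = 2157.11 + 1125.16 = 3282.27
L = 3832.16 / 3282.27 × 100 = 116.7533
Paasche component (current-period weights):
ΣP(2016)Q(2016) = 2484.68×1 + 336.87×4 = 2484.68 + 1347.48 = 3832.16
ΣP(2015)Q(2016) = 2157.11×1 + 281.29×4 = 2157.11 + 1125.16 = 3282.27
P = 3832.16 / 3282.27 × 100 = 116.7533
Fisher = √(L × P) = √(116.7533 × 116.7533) = 116.7533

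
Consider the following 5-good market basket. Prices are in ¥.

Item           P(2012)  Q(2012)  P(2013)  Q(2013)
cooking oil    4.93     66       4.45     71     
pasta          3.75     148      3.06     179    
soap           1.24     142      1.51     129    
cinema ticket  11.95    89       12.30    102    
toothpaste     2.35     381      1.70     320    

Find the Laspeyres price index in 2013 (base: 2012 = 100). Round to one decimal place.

Laspeyres price index uses base-period quantities as weights.
ΣP(2013)·Q(2012) = 4.45×66 + 3.06×148 + 1.51×142 + 12.30×89 + 1.70×381 = 293.7 + 452.88 + 214.42 + 1094.7 + 647.7 = 2703.4
ΣP(2012)·Q(2012) = 4.93×66 + 3.75×148 + 1.24×142 + 11.95×89 + 2.35×381 = 325.38 + 555 + 176.08 + 1063.55 + 895.35 = 3015.36
Index = 2703.4 / 3015.36 × 100 = 89.6543

89.7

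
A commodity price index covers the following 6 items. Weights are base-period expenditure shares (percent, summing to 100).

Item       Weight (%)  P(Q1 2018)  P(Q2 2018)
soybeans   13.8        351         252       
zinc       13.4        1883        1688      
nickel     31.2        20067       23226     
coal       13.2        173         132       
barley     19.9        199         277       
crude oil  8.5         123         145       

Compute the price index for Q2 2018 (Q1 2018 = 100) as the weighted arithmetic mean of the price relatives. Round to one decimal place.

soybeans: 13.8 × (252/351) = 13.8 × 0.717949 = 9.9077
zinc: 13.4 × (1688/1883) = 13.4 × 0.896442 = 12.0123
nickel: 31.2 × (23226/20067) = 31.2 × 1.157423 = 36.1116
coal: 13.2 × (132/173) = 13.2 × 0.763006 = 10.0717
barley: 19.9 × (277/199) = 19.9 × 1.391960 = 27.7000
crude oil: 8.5 × (145/123) = 8.5 × 1.178862 = 10.0203
Index = Σ wᵢ·(p₁ᵢ/p₀ᵢ) = 9.9077 + 12.0123 + 36.1116 + 10.0717 + 27.7000 + 10.0203 = 105.8236

105.8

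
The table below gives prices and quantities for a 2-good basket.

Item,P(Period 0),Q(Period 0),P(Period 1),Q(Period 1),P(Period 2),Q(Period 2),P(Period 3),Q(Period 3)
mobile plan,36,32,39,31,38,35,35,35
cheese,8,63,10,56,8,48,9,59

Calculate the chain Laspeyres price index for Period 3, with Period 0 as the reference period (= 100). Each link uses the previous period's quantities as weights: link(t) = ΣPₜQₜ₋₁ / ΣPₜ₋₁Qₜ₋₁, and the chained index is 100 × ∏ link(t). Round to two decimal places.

100.77

Link Period 0→Period 1:
ΣP(Period 1)Q(Period 0) = 39×32 + 10×63 = 1248 + 630 = 1878
ΣP(Period 0)Q(Period 0) = 36×32 + 8×63 = 1152 + 504 = 1656
link = 1878/1656 = 1.134058
Link Period 1→Period 2:
ΣP(Period 2)Q(Period 1) = 38×31 + 8×56 = 1178 + 448 = 1626
ΣP(Period 1)Q(Period 1) = 39×31 + 10×56 = 1209 + 560 = 1769
link = 1626/1769 = 0.919163
Link Period 2→Period 3:
ΣP(Period 3)Q(Period 2) = 35×35 + 9×48 = 1225 + 432 = 1657
ΣP(Period 2)Q(Period 2) = 38×35 + 8×48 = 1330 + 384 = 1714
link = 1657/1714 = 0.966744
Chained index = 100 × 1.134058 × 0.919163 × 0.966744 = 100.7719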